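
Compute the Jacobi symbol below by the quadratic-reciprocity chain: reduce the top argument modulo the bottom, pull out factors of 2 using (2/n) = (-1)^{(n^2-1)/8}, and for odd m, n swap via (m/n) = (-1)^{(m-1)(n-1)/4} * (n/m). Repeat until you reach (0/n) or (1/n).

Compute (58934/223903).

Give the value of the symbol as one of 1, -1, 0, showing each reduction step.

1

factor out 2^1: 58934 = 2^1·29467; with 223903 mod 8 = 7, (2/223903) = +1; sign now +1; continue with (29467/223903)
flip (29467/223903) -> (223903/29467): both odd, 29467 mod 4 = 3, 223903 mod 4 = 3, so the flip contributes -1; sign now -1
(223903/29467): 223903 mod 29467 = 17634, so (223903/29467) = (17634/29467)
factor out 2^1: 17634 = 2^1·8817; with 29467 mod 8 = 3, (2/29467) = -1; sign now +1; continue with (8817/29467)
flip (8817/29467) -> (29467/8817): both odd, 8817 mod 4 = 1, 29467 mod 4 = 3, so the flip contributes +1; sign now +1
(29467/8817): 29467 mod 8817 = 3016, so (29467/8817) = (3016/8817)
factor out 2^3: 3016 = 2^3·377; with 8817 mod 8 = 1, (2/8817) = +1; sign now +1; continue with (377/8817)
flip (377/8817) -> (8817/377): both odd, 377 mod 4 = 1, 8817 mod 4 = 1, so the flip contributes +1; sign now +1
(8817/377): 8817 mod 377 = 146, so (8817/377) = (146/377)
factor out 2^1: 146 = 2^1·73; with 377 mod 8 = 1, (2/377) = +1; sign now +1; continue with (73/377)
flip (73/377) -> (377/73): both odd, 73 mod 4 = 1, 377 mod 4 = 1, so the flip contributes +1; sign now +1
(377/73): 377 mod 73 = 12, so (377/73) = (12/73)
factor out 2^2: 12 = 2^2·3; with 73 mod 8 = 1, (2/73) = +1; sign now +1; continue with (3/73)
flip (3/73) -> (73/3): both odd, 3 mod 4 = 3, 73 mod 4 = 1, so the flip contributes +1; sign now +1
(73/3): 73 mod 3 = 1, so (73/3) = (1/3)
reached (1/3) = 1, so the symbol is +1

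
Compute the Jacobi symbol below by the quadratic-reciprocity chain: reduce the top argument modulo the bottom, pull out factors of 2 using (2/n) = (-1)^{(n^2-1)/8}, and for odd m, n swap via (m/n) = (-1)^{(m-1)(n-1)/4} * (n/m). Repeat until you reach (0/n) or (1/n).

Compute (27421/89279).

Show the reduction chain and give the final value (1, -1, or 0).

flip (27421/89279) -> (89279/27421): both odd, 27421 mod 4 = 1, 89279 mod 4 = 3, so the flip contributes +1; sign now +1
(89279/27421): 89279 mod 27421 = 7016, so (89279/27421) = (7016/27421)
factor out 2^3: 7016 = 2^3·877; with 27421 mod 8 = 5, (2/27421) = -1; sign now -1; continue with (877/27421)
flip (877/27421) -> (27421/877): both odd, 877 mod 4 = 1, 27421 mod 4 = 1, so the flip contributes +1; sign now -1
(27421/877): 27421 mod 877 = 234, so (27421/877) = (234/877)
factor out 2^1: 234 = 2^1·117; with 877 mod 8 = 5, (2/877) = -1; sign now +1; continue with (117/877)
flip (117/877) -> (877/117): both odd, 117 mod 4 = 1, 877 mod 4 = 1, so the flip contributes +1; sign now +1
(877/117): 877 mod 117 = 58, so (877/117) = (58/117)
factor out 2^1: 58 = 2^1·29; with 117 mod 8 = 5, (2/117) = -1; sign now -1; continue with (29/117)
flip (29/117) -> (117/29): both odd, 29 mod 4 = 1, 117 mod 4 = 1, so the flip contributes +1; sign now -1
(117/29): 117 mod 29 = 1, so (117/29) = (1/29)
reached (1/29) = 1, so the symbol is -1

-1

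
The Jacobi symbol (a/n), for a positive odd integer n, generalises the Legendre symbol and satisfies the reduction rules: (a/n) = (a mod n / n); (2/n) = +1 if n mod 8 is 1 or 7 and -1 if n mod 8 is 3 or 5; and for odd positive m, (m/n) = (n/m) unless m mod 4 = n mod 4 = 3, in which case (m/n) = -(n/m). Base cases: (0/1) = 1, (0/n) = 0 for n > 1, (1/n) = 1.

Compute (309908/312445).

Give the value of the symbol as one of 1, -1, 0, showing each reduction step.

309908 = 2^2·77477; (2/312445) = -1 since 312445 mod 8 = 5, so (309908/312445) = (-1)^2·(77477/312445); sign now +1
reciprocity: (77477/312445) = +1·(312445/77477) since 77477 mod 4 = 1, 312445 mod 4 = 1; sign now +1
(312445/77477) = (2537/77477)   [reduce mod 77477]
reciprocity: (2537/77477) = +1·(77477/2537) since 2537 mod 4 = 1, 77477 mod 4 = 1; sign now +1
(77477/2537) = (1367/2537)   [reduce mod 2537]
reciprocity: (1367/2537) = +1·(2537/1367) since 1367 mod 4 = 3, 2537 mod 4 = 1; sign now +1
(2537/1367) = (1170/1367)   [reduce mod 1367]
1170 = 2^1·585; (2/1367) = +1 since 1367 mod 8 = 7, so (1170/1367) = (+1)^1·(585/1367); sign now +1
reciprocity: (585/1367) = +1·(1367/585) since 585 mod 4 = 1, 1367 mod 4 = 3; sign now +1
(1367/585) = (197/585)   [reduce mod 585]
reciprocity: (197/585) = +1·(585/197) since 197 mod 4 = 1, 585 mod 4 = 1; sign now +1
(585/197) = (191/197)   [reduce mod 197]
reciprocity: (191/197) = +1·(197/191) since 191 mod 4 = 3, 197 mod 4 = 1; sign now +1
(197/191) = (6/191)   [reduce mod 191]
6 = 2^1·3; (2/191) = +1 since 191 mod 8 = 7, so (6/191) = (+1)^1·(3/191); sign now +1
reciprocity: (3/191) = -1·(191/3) since 3 mod 4 = 3, 191 mod 4 = 3; sign now -1
(191/3) = (2/3)   [reduce mod 3]
2 = 2^1·1; (2/3) = -1 since 3 mod 8 = 3, so (2/3) = (-1)^1·(1/3); sign now +1
(1/3) = 1; final value = sign = +1

1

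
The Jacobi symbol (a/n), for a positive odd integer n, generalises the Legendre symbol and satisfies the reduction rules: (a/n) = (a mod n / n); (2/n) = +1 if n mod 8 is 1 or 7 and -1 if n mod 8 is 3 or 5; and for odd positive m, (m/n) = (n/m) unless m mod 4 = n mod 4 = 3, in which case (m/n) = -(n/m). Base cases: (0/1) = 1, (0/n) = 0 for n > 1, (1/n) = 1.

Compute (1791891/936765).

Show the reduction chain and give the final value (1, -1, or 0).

0

(1791891/936765) = (855126/936765)   [reduce mod 936765]
855126 = 2^1·427563; (2/936765) = -1 since 936765 mod 8 = 5, so (855126/936765) = (-1)^1·(427563/936765); sign now -1
reciprocity: (427563/936765) = +1·(936765/427563) since 427563 mod 4 = 3, 936765 mod 4 = 1; sign now -1
(936765/427563) = (81639/427563)   [reduce mod 427563]
reciprocity: (81639/427563) = -1·(427563/81639) since 81639 mod 4 = 3, 427563 mod 4 = 3; sign now +1
(427563/81639) = (19368/81639)   [reduce mod 81639]
19368 = 2^3·2421; (2/81639) = +1 since 81639 mod 8 = 7, so (19368/81639) = (+1)^3·(2421/81639); sign now +1
reciprocity: (2421/81639) = +1·(81639/2421) since 2421 mod 4 = 1, 81639 mod 4 = 3; sign now +1
(81639/2421) = (1746/2421)   [reduce mod 2421]
1746 = 2^1·873; (2/2421) = -1 since 2421 mod 8 = 5, so (1746/2421) = (-1)^1·(873/2421); sign now -1
reciprocity: (873/2421) = +1·(2421/873) since 873 mod 4 = 1, 2421 mod 4 = 1; sign now -1
(2421/873) = (675/873)   [reduce mod 873]
reciprocity: (675/873) = +1·(873/675) since 675 mod 4 = 3, 873 mod 4 = 1; sign now -1
(873/675) = (198/675)   [reduce mod 675]
198 = 2^1·99; (2/675) = -1 since 675 mod 8 = 3, so (198/675) = (-1)^1·(99/675); sign now +1
reciprocity: (99/675) = -1·(675/99) since 99 mod 4 = 3, 675 mod 4 = 3; sign now -1
(675/99) = (81/99)   [reduce mod 99]
reciprocity: (81/99) = +1·(99/81) since 81 mod 4 = 1, 99 mod 4 = 3; sign now -1
(99/81) = (18/81)   [reduce mod 81]
18 = 2^1·9; (2/81) = +1 since 81 mod 8 = 1, so (18/81) = (+1)^1·(9/81); sign now -1
reciprocity: (9/81) = +1·(81/9) since 9 mod 4 = 1, 81 mod 4 = 1; sign now -1
(81/9) = (0/9)   [reduce mod 9]
(0/9) = 0   [gcd(a, n) > 1]; final value = 0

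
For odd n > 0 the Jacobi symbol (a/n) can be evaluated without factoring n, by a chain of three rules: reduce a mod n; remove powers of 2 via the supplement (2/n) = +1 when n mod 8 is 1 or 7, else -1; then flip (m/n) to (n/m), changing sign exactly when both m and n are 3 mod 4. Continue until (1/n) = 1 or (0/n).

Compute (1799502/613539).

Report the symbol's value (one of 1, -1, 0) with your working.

(1799502/613539) = (572424/613539)   [reduce mod 613539]
572424 = 2^3·71553; (2/613539) = -1 since 613539 mod 8 = 3, so (572424/613539) = (-1)^3·(71553/613539); sign now -1
reciprocity: (71553/613539) = +1·(613539/71553) since 71553 mod 4 = 1, 613539 mod 4 = 3; sign now -1
(613539/71553) = (41115/71553)   [reduce mod 71553]
reciprocity: (41115/71553) = +1·(71553/41115) since 41115 mod 4 = 3, 71553 mod 4 = 1; sign now -1
(71553/41115) = (30438/41115)   [reduce mod 41115]
30438 = 2^1·15219; (2/41115) = -1 since 41115 mod 8 = 3, so (30438/41115) = (-1)^1·(15219/41115); sign now +1
reciprocity: (15219/41115) = -1·(41115/15219) since 15219 mod 4 = 3, 41115 mod 4 = 3; sign now -1
(41115/15219) = (10677/15219)   [reduce mod 15219]
reciprocity: (10677/15219) = +1·(15219/10677) since 10677 mod 4 = 1, 15219 mod 4 = 3; sign now -1
(15219/10677) = (4542/10677)   [reduce mod 10677]
4542 = 2^1·2271; (2/10677) = -1 since 10677 mod 8 = 5, so (4542/10677) = (-1)^1·(2271/10677); sign now +1
reciprocity: (2271/10677) = +1·(10677/2271) since 2271 mod 4 = 3, 10677 mod 4 = 1; sign now +1
(10677/2271) = (1593/2271)   [reduce mod 2271]
reciprocity: (1593/2271) = +1·(2271/1593) since 1593 mod 4 = 1, 2271 mod 4 = 3; sign now +1
(2271/1593) = (678/1593)   [reduce mod 1593]
678 = 2^1·339; (2/1593) = +1 since 1593 mod 8 = 1, so (678/1593) = (+1)^1·(339/1593); sign now +1
reciprocity: (339/1593) = +1·(1593/339) since 339 mod 4 = 3, 1593 mod 4 = 1; sign now +1
(1593/339) = (237/339)   [reduce mod 339]
reciprocity: (237/339) = +1·(339/237) since 237 mod 4 = 1, 339 mod 4 = 3; sign now +1
(339/237) = (102/237)   [reduce mod 237]
102 = 2^1·51; (2/237) = -1 since 237 mod 8 = 5, so (102/237) = (-1)^1·(51/237); sign now -1
reciprocity: (51/237) = +1·(237/51) since 51 mod 4 = 3, 237 mod 4 = 1; sign now -1
(237/51) = (33/51)   [reduce mod 51]
reciprocity: (33/51) = +1·(51/33) since 33 mod 4 = 1, 51 mod 4 = 3; sign now -1
(51/33) = (18/33)   [reduce mod 33]
18 = 2^1·9; (2/33) = +1 since 33 mod 8 = 1, so (18/33) = (+1)^1·(9/33); sign now -1
reciprocity: (9/33) = +1·(33/9) since 9 mod 4 = 1, 33 mod 4 = 1; sign now -1
(33/9) = (6/9)   [reduce mod 9]
6 = 2^1·3; (2/9) = +1 since 9 mod 8 = 1, so (6/9) = (+1)^1·(3/9); sign now -1
reciprocity: (3/9) = +1·(9/3) since 3 mod 4 = 3, 9 mod 4 = 1; sign now -1
(9/3) = (0/3)   [reduce mod 3]
(0/3) = 0   [gcd(a, n) > 1]; final value = 0

0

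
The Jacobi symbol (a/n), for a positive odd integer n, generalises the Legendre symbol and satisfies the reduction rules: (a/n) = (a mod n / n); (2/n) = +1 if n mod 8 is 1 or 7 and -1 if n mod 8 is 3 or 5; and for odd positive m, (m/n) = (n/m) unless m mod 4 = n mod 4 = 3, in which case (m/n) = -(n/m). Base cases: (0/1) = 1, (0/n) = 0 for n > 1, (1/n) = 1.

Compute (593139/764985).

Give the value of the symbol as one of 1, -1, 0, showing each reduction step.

0

reciprocity: (593139/764985) = +1·(764985/593139) since 593139 mod 4 = 3, 764985 mod 4 = 1; sign now +1
(764985/593139) = (171846/593139)   [reduce mod 593139]
171846 = 2^1·85923; (2/593139) = -1 since 593139 mod 8 = 3, so (171846/593139) = (-1)^1·(85923/593139); sign now -1
reciprocity: (85923/593139) = -1·(593139/85923) since 85923 mod 4 = 3, 593139 mod 4 = 3; sign now +1
(593139/85923) = (77601/85923)   [reduce mod 85923]
reciprocity: (77601/85923) = +1·(85923/77601) since 77601 mod 4 = 1, 85923 mod 4 = 3; sign now +1
(85923/77601) = (8322/77601)   [reduce mod 77601]
8322 = 2^1·4161; (2/77601) = +1 since 77601 mod 8 = 1, so (8322/77601) = (+1)^1·(4161/77601); sign now +1
reciprocity: (4161/77601) = +1·(77601/4161) since 4161 mod 4 = 1, 77601 mod 4 = 1; sign now +1
(77601/4161) = (2703/4161)   [reduce mod 4161]
reciprocity: (2703/4161) = +1·(4161/2703) since 2703 mod 4 = 3, 4161 mod 4 = 1; sign now +1
(4161/2703) = (1458/2703)   [reduce mod 2703]
1458 = 2^1·729; (2/2703) = +1 since 2703 mod 8 = 7, so (1458/2703) = (+1)^1·(729/2703); sign now +1
reciprocity: (729/2703) = +1·(2703/729) since 729 mod 4 = 1, 2703 mod 4 = 3; sign now +1
(2703/729) = (516/729)   [reduce mod 729]
516 = 2^2·129; (2/729) = +1 since 729 mod 8 = 1, so (516/729) = (+1)^2·(129/729); sign now +1
reciprocity: (129/729) = +1·(729/129) since 129 mod 4 = 1, 729 mod 4 = 1; sign now +1
(729/129) = (84/129)   [reduce mod 129]
84 = 2^2·21; (2/129) = +1 since 129 mod 8 = 1, so (84/129) = (+1)^2·(21/129); sign now +1
reciprocity: (21/129) = +1·(129/21) since 21 mod 4 = 1, 129 mod 4 = 1; sign now +1
(129/21) = (3/21)   [reduce mod 21]
reciprocity: (3/21) = +1·(21/3) since 3 mod 4 = 3, 21 mod 4 = 1; sign now +1
(21/3) = (0/3)   [reduce mod 3]
(0/3) = 0   [gcd(a, n) > 1]; final value = 0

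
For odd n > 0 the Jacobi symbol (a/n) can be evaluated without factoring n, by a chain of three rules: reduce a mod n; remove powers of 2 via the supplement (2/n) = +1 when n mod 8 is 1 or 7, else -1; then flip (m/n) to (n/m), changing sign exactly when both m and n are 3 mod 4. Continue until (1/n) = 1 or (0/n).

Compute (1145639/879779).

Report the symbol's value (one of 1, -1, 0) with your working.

-1

(1145639/879779) = (265860/879779)   [reduce mod 879779]
265860 = 2^2·66465; (2/879779) = -1 since 879779 mod 8 = 3, so (265860/879779) = (-1)^2·(66465/879779); sign now +1
reciprocity: (66465/879779) = +1·(879779/66465) since 66465 mod 4 = 1, 879779 mod 4 = 3; sign now +1
(879779/66465) = (15734/66465)   [reduce mod 66465]
15734 = 2^1·7867; (2/66465) = +1 since 66465 mod 8 = 1, so (15734/66465) = (+1)^1·(7867/66465); sign now +1
reciprocity: (7867/66465) = +1·(66465/7867) since 7867 mod 4 = 3, 66465 mod 4 = 1; sign now +1
(66465/7867) = (3529/7867)   [reduce mod 7867]
reciprocity: (3529/7867) = +1·(7867/3529) since 3529 mod 4 = 1, 7867 mod 4 = 3; sign now +1
(7867/3529) = (809/3529)   [reduce mod 3529]
reciprocity: (809/3529) = +1·(3529/809) since 809 mod 4 = 1, 3529 mod 4 = 1; sign now +1
(3529/809) = (293/809)   [reduce mod 809]
reciprocity: (293/809) = +1·(809/293) since 293 mod 4 = 1, 809 mod 4 = 1; sign now +1
(809/293) = (223/293)   [reduce mod 293]
reciprocity: (223/293) = +1·(293/223) since 223 mod 4 = 3, 293 mod 4 = 1; sign now +1
(293/223) = (70/223)   [reduce mod 223]
70 = 2^1·35; (2/223) = +1 since 223 mod 8 = 7, so (70/223) = (+1)^1·(35/223); sign now +1
reciprocity: (35/223) = -1·(223/35) since 35 mod 4 = 3, 223 mod 4 = 3; sign now -1
(223/35) = (13/35)   [reduce mod 35]
reciprocity: (13/35) = +1·(35/13) since 13 mod 4 = 1, 35 mod 4 = 3; sign now -1
(35/13) = (9/13)   [reduce mod 13]
reciprocity: (9/13) = +1·(13/9) since 9 mod 4 = 1, 13 mod 4 = 1; sign now -1
(13/9) = (4/9)   [reduce mod 9]
4 = 2^2·1; (2/9) = +1 since 9 mod 8 = 1, so (4/9) = (+1)^2·(1/9); sign now -1
(1/9) = 1; final value = sign = -1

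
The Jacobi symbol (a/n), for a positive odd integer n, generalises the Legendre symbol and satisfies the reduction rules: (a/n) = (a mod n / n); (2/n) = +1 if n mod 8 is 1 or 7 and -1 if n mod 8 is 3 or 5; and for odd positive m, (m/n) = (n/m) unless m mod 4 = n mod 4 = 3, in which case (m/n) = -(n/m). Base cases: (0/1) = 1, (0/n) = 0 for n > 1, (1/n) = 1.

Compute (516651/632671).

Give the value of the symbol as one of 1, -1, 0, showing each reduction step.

-1

reciprocity: (516651/632671) = -1·(632671/516651) since 516651 mod 4 = 3, 632671 mod 4 = 3; sign now -1
(632671/516651) = (116020/516651)   [reduce mod 516651]
116020 = 2^2·29005; (2/516651) = -1 since 516651 mod 8 = 3, so (116020/516651) = (-1)^2·(29005/516651); sign now -1
reciprocity: (29005/516651) = +1·(516651/29005) since 29005 mod 4 = 1, 516651 mod 4 = 3; sign now -1
(516651/29005) = (23566/29005)   [reduce mod 29005]
23566 = 2^1·11783; (2/29005) = -1 since 29005 mod 8 = 5, so (23566/29005) = (-1)^1·(11783/29005); sign now +1
reciprocity: (11783/29005) = +1·(29005/11783) since 11783 mod 4 = 3, 29005 mod 4 = 1; sign now +1
(29005/11783) = (5439/11783)   [reduce mod 11783]
reciprocity: (5439/11783) = -1·(11783/5439) since 5439 mod 4 = 3, 11783 mod 4 = 3; sign now -1
(11783/5439) = (905/5439)   [reduce mod 5439]
reciprocity: (905/5439) = +1·(5439/905) since 905 mod 4 = 1, 5439 mod 4 = 3; sign now -1
(5439/905) = (9/905)   [reduce mod 905]
reciprocity: (9/905) = +1·(905/9) since 9 mod 4 = 1, 905 mod 4 = 1; sign now -1
(905/9) = (5/9)   [reduce mod 9]
reciprocity: (5/9) = +1·(9/5) since 5 mod 4 = 1, 9 mod 4 = 1; sign now -1
(9/5) = (4/5)   [reduce mod 5]
4 = 2^2·1; (2/5) = -1 since 5 mod 8 = 5, so (4/5) = (-1)^2·(1/5); sign now -1
(1/5) = 1; final value = sign = -1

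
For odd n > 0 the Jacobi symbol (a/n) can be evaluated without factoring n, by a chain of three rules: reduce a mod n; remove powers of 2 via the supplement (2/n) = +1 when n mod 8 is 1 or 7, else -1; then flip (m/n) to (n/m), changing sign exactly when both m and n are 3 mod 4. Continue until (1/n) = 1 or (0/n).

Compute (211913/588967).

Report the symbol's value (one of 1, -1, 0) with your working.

1

flip (211913/588967) -> (588967/211913): both odd, 211913 mod 4 = 1, 588967 mod 4 = 3, so the flip contributes +1; sign now +1
(588967/211913): 588967 mod 211913 = 165141, so (588967/211913) = (165141/211913)
flip (165141/211913) -> (211913/165141): both odd, 165141 mod 4 = 1, 211913 mod 4 = 1, so the flip contributes +1; sign now +1
(211913/165141): 211913 mod 165141 = 46772, so (211913/165141) = (46772/165141)
factor out 2^2: 46772 = 2^2·11693; with 165141 mod 8 = 5, (2/165141) = -1; sign now +1; continue with (11693/165141)
flip (11693/165141) -> (165141/11693): both odd, 11693 mod 4 = 1, 165141 mod 4 = 1, so the flip contributes +1; sign now +1
(165141/11693): 165141 mod 11693 = 1439, so (165141/11693) = (1439/11693)
flip (1439/11693) -> (11693/1439): both odd, 1439 mod 4 = 3, 11693 mod 4 = 1, so the flip contributes +1; sign now +1
(11693/1439): 11693 mod 1439 = 181, so (11693/1439) = (181/1439)
flip (181/1439) -> (1439/181): both odd, 181 mod 4 = 1, 1439 mod 4 = 3, so the flip contributes +1; sign now +1
(1439/181): 1439 mod 181 = 172, so (1439/181) = (172/181)
factor out 2^2: 172 = 2^2·43; with 181 mod 8 = 5, (2/181) = -1; sign now +1; continue with (43/181)
flip (43/181) -> (181/43): both odd, 43 mod 4 = 3, 181 mod 4 = 1, so the flip contributes +1; sign now +1
(181/43): 181 mod 43 = 9, so (181/43) = (9/43)
flip (9/43) -> (43/9): both odd, 9 mod 4 = 1, 43 mod 4 = 3, so the flip contributes +1; sign now +1
(43/9): 43 mod 9 = 7, so (43/9) = (7/9)
flip (7/9) -> (9/7): both odd, 7 mod 4 = 3, 9 mod 4 = 1, so the flip contributes +1; sign now +1
(9/7): 9 mod 7 = 2, so (9/7) = (2/7)
factor out 2^1: 2 = 2^1·1; with 7 mod 8 = 7, (2/7) = +1; sign now +1; continue with (1/7)
reached (1/7) = 1, so the symbol is +1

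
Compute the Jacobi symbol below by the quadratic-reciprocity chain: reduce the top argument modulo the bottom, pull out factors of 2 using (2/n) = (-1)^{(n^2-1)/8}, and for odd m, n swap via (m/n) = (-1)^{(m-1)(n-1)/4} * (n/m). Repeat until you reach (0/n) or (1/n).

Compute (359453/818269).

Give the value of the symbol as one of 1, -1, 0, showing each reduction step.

reciprocity: (359453/818269) = +1·(818269/359453) since 359453 mod 4 = 1, 818269 mod 4 = 1; sign now +1
(818269/359453) = (99363/359453)   [reduce mod 359453]
reciprocity: (99363/359453) = +1·(359453/99363) since 99363 mod 4 = 3, 359453 mod 4 = 1; sign now +1
(359453/99363) = (61364/99363)   [reduce mod 99363]
61364 = 2^2·15341; (2/99363) = -1 since 99363 mod 8 = 3, so (61364/99363) = (-1)^2·(15341/99363); sign now +1
reciprocity: (15341/99363) = +1·(99363/15341) since 15341 mod 4 = 1, 99363 mod 4 = 3; sign now +1
(99363/15341) = (7317/15341)   [reduce mod 15341]
reciprocity: (7317/15341) = +1·(15341/7317) since 7317 mod 4 = 1, 15341 mod 4 = 1; sign now +1
(15341/7317) = (707/7317)   [reduce mod 7317]
reciprocity: (707/7317) = +1·(7317/707) since 707 mod 4 = 3, 7317 mod 4 = 1; sign now +1
(7317/707) = (247/707)   [reduce mod 707]
reciprocity: (247/707) = -1·(707/247) since 247 mod 4 = 3, 707 mod 4 = 3; sign now -1
(707/247) = (213/247)   [reduce mod 247]
reciprocity: (213/247) = +1·(247/213) since 213 mod 4 = 1, 247 mod 4 = 3; sign now -1
(247/213) = (34/213)   [reduce mod 213]
34 = 2^1·17; (2/213) = -1 since 213 mod 8 = 5, so (34/213) = (-1)^1·(17/213); sign now +1
reciprocity: (17/213) = +1·(213/17) since 17 mod 4 = 1, 213 mod 4 = 1; sign now +1
(213/17) = (9/17)   [reduce mod 17]
reciprocity: (9/17) = +1·(17/9) since 9 mod 4 = 1, 17 mod 4 = 1; sign now +1
(17/9) = (8/9)   [reduce mod 9]
8 = 2^3·1; (2/9) = +1 since 9 mod 8 = 1, so (8/9) = (+1)^3·(1/9); sign now +1
(1/9) = 1; final value = sign = +1

1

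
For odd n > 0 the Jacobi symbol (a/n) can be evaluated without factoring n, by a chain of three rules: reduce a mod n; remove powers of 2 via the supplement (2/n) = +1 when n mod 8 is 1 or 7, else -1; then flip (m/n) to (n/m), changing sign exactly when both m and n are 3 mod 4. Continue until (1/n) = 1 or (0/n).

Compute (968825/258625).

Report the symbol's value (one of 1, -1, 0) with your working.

(968825/258625): 968825 mod 258625 = 192950, so (968825/258625) = (192950/258625)
factor out 2^1: 192950 = 2^1·96475; with 258625 mod 8 = 1, (2/258625) = +1; sign now +1; continue with (96475/258625)
flip (96475/258625) -> (258625/96475): both odd, 96475 mod 4 = 3, 258625 mod 4 = 1, so the flip contributes +1; sign now +1
(258625/96475): 258625 mod 96475 = 65675, so (258625/96475) = (65675/96475)
flip (65675/96475) -> (96475/65675): both odd, 65675 mod 4 = 3, 96475 mod 4 = 3, so the flip contributes -1; sign now -1
(96475/65675): 96475 mod 65675 = 30800, so (96475/65675) = (30800/65675)
factor out 2^4: 30800 = 2^4·1925; with 65675 mod 8 = 3, (2/65675) = -1; sign now -1; continue with (1925/65675)
flip (1925/65675) -> (65675/1925): both odd, 1925 mod 4 = 1, 65675 mod 4 = 3, so the flip contributes +1; sign now -1
(65675/1925): 65675 mod 1925 = 225, so (65675/1925) = (225/1925)
flip (225/1925) -> (1925/225): both odd, 225 mod 4 = 1, 1925 mod 4 = 1, so the flip contributes +1; sign now -1
(1925/225): 1925 mod 225 = 125, so (1925/225) = (125/225)
flip (125/225) -> (225/125): both odd, 125 mod 4 = 1, 225 mod 4 = 1, so the flip contributes +1; sign now -1
(225/125): 225 mod 125 = 100, so (225/125) = (100/125)
factor out 2^2: 100 = 2^2·25; with 125 mod 8 = 5, (2/125) = -1; sign now -1; continue with (25/125)
flip (25/125) -> (125/25): both odd, 25 mod 4 = 1, 125 mod 4 = 1, so the flip contributes +1; sign now -1
(125/25): 125 mod 25 = 0, so (125/25) = (0/25)
reached (0/25); gcd(a, n) > 1, so (0/25) = 0 and the symbol is 0

0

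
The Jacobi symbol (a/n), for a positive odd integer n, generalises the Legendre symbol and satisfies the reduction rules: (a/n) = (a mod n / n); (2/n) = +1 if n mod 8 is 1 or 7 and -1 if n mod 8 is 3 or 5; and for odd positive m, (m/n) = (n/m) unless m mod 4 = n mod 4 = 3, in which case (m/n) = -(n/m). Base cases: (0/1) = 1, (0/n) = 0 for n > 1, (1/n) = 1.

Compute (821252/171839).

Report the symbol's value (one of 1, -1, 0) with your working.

1

(821252/171839) = (133896/171839)   [reduce mod 171839]
133896 = 2^3·16737; (2/171839) = +1 since 171839 mod 8 = 7, so (133896/171839) = (+1)^3·(16737/171839); sign now +1
reciprocity: (16737/171839) = +1·(171839/16737) since 16737 mod 4 = 1, 171839 mod 4 = 3; sign now +1
(171839/16737) = (4469/16737)   [reduce mod 16737]
reciprocity: (4469/16737) = +1·(16737/4469) since 4469 mod 4 = 1, 16737 mod 4 = 1; sign now +1
(16737/4469) = (3330/4469)   [reduce mod 4469]
3330 = 2^1·1665; (2/4469) = -1 since 4469 mod 8 = 5, so (3330/4469) = (-1)^1·(1665/4469); sign now -1
reciprocity: (1665/4469) = +1·(4469/1665) since 1665 mod 4 = 1, 4469 mod 4 = 1; sign now -1
(4469/1665) = (1139/1665)   [reduce mod 1665]
reciprocity: (1139/1665) = +1·(1665/1139) since 1139 mod 4 = 3, 1665 mod 4 = 1; sign now -1
(1665/1139) = (526/1139)   [reduce mod 1139]
526 = 2^1·263; (2/1139) = -1 since 1139 mod 8 = 3, so (526/1139) = (-1)^1·(263/1139); sign now +1
reciprocity: (263/1139) = -1·(1139/263) since 263 mod 4 = 3, 1139 mod 4 = 3; sign now -1
(1139/263) = (87/263)   [reduce mod 263]
reciprocity: (87/263) = -1·(263/87) since 87 mod 4 = 3, 263 mod 4 = 3; sign now +1
(263/87) = (2/87)   [reduce mod 87]
2 = 2^1·1; (2/87) = +1 since 87 mod 8 = 7, so (2/87) = (+1)^1·(1/87); sign now +1
(1/87) = 1; final value = sign = +1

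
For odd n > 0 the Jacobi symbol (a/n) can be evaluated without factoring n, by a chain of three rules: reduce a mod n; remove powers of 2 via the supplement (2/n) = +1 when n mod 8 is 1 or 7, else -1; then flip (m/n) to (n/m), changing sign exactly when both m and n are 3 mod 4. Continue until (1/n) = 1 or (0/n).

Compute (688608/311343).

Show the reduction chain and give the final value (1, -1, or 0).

0

(688608/311343) = (65922/311343)   [reduce mod 311343]
65922 = 2^1·32961; (2/311343) = +1 since 311343 mod 8 = 7, so (65922/311343) = (+1)^1·(32961/311343); sign now +1
reciprocity: (32961/311343) = +1·(311343/32961) since 32961 mod 4 = 1, 311343 mod 4 = 3; sign now +1
(311343/32961) = (14694/32961)   [reduce mod 32961]
14694 = 2^1·7347; (2/32961) = +1 since 32961 mod 8 = 1, so (14694/32961) = (+1)^1·(7347/32961); sign now +1
reciprocity: (7347/32961) = +1·(32961/7347) since 7347 mod 4 = 3, 32961 mod 4 = 1; sign now +1
(32961/7347) = (3573/7347)   [reduce mod 7347]
reciprocity: (3573/7347) = +1·(7347/3573) since 3573 mod 4 = 1, 7347 mod 4 = 3; sign now +1
(7347/3573) = (201/3573)   [reduce mod 3573]
reciprocity: (201/3573) = +1·(3573/201) since 201 mod 4 = 1, 3573 mod 4 = 1; sign now +1
(3573/201) = (156/201)   [reduce mod 201]
156 = 2^2·39; (2/201) = +1 since 201 mod 8 = 1, so (156/201) = (+1)^2·(39/201); sign now +1
reciprocity: (39/201) = +1·(201/39) since 39 mod 4 = 3, 201 mod 4 = 1; sign now +1
(201/39) = (6/39)   [reduce mod 39]
6 = 2^1·3; (2/39) = +1 since 39 mod 8 = 7, so (6/39) = (+1)^1·(3/39); sign now +1
reciprocity: (3/39) = -1·(39/3) since 3 mod 4 = 3, 39 mod 4 = 3; sign now -1
(39/3) = (0/3)   [reduce mod 3]
(0/3) = 0   [gcd(a, n) > 1]; final value = 0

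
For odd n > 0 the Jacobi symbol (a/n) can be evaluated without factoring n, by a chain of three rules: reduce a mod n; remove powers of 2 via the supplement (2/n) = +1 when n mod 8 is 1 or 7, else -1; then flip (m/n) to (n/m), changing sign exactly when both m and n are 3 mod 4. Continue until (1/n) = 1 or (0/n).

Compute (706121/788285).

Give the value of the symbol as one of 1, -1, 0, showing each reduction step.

-1

reciprocity: (706121/788285) = +1·(788285/706121) since 706121 mod 4 = 1, 788285 mod 4 = 1; sign now +1
(788285/706121) = (82164/706121)   [reduce mod 706121]
82164 = 2^2·20541; (2/706121) = +1 since 706121 mod 8 = 1, so (82164/706121) = (+1)^2·(20541/706121); sign now +1
reciprocity: (20541/706121) = +1·(706121/20541) since 20541 mod 4 = 1, 706121 mod 4 = 1; sign now +1
(706121/20541) = (7727/20541)   [reduce mod 20541]
reciprocity: (7727/20541) = +1·(20541/7727) since 7727 mod 4 = 3, 20541 mod 4 = 1; sign now +1
(20541/7727) = (5087/7727)   [reduce mod 7727]
reciprocity: (5087/7727) = -1·(7727/5087) since 5087 mod 4 = 3, 7727 mod 4 = 3; sign now -1
(7727/5087) = (2640/5087)   [reduce mod 5087]
2640 = 2^4·165; (2/5087) = +1 since 5087 mod 8 = 7, so (2640/5087) = (+1)^4·(165/5087); sign now -1
reciprocity: (165/5087) = +1·(5087/165) since 165 mod 4 = 1, 5087 mod 4 = 3; sign now -1
(5087/165) = (137/165)   [reduce mod 165]
reciprocity: (137/165) = +1·(165/137) since 137 mod 4 = 1, 165 mod 4 = 1; sign now -1
(165/137) = (28/137)   [reduce mod 137]
28 = 2^2·7; (2/137) = +1 since 137 mod 8 = 1, so (28/137) = (+1)^2·(7/137); sign now -1
reciprocity: (7/137) = +1·(137/7) since 7 mod 4 = 3, 137 mod 4 = 1; sign now -1
(137/7) = (4/7)   [reduce mod 7]
4 = 2^2·1; (2/7) = +1 since 7 mod 8 = 7, so (4/7) = (+1)^2·(1/7); sign now -1
(1/7) = 1; final value = sign = -1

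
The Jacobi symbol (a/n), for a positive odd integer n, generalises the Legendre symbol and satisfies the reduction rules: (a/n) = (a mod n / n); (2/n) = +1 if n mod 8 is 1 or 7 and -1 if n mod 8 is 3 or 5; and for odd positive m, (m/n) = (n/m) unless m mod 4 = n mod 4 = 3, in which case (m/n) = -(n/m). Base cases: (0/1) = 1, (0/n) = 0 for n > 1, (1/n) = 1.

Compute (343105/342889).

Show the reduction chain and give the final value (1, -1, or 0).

(343105/342889) = (216/342889)   [reduce mod 342889]
216 = 2^3·27; (2/342889) = +1 since 342889 mod 8 = 1, so (216/342889) = (+1)^3·(27/342889); sign now +1
reciprocity: (27/342889) = +1·(342889/27) since 27 mod 4 = 3, 342889 mod 4 = 1; sign now +1
(342889/27) = (16/27)   [reduce mod 27]
16 = 2^4·1; (2/27) = -1 since 27 mod 8 = 3, so (16/27) = (-1)^4·(1/27); sign now +1
(1/27) = 1; final value = sign = +1

1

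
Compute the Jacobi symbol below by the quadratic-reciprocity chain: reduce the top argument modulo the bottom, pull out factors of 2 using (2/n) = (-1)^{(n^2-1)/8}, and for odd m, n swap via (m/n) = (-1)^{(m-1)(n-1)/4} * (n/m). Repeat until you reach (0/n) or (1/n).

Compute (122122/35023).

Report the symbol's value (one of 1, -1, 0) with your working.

-1

(122122/35023): 122122 mod 35023 = 17053, so (122122/35023) = (17053/35023)
flip (17053/35023) -> (35023/17053): both odd, 17053 mod 4 = 1, 35023 mod 4 = 3, so the flip contributes +1; sign now +1
(35023/17053): 35023 mod 17053 = 917, so (35023/17053) = (917/17053)
flip (917/17053) -> (17053/917): both odd, 917 mod 4 = 1, 17053 mod 4 = 1, so the flip contributes +1; sign now +1
(17053/917): 17053 mod 917 = 547, so (17053/917) = (547/917)
flip (547/917) -> (917/547): both odd, 547 mod 4 = 3, 917 mod 4 = 1, so the flip contributes +1; sign now +1
(917/547): 917 mod 547 = 370, so (917/547) = (370/547)
factor out 2^1: 370 = 2^1·185; with 547 mod 8 = 3, (2/547) = -1; sign now -1; continue with (185/547)
flip (185/547) -> (547/185): both odd, 185 mod 4 = 1, 547 mod 4 = 3, so the flip contributes +1; sign now -1
(547/185): 547 mod 185 = 177, so (547/185) = (177/185)
flip (177/185) -> (185/177): both odd, 177 mod 4 = 1, 185 mod 4 = 1, so the flip contributes +1; sign now -1
(185/177): 185 mod 177 = 8, so (185/177) = (8/177)
factor out 2^3: 8 = 2^3·1; with 177 mod 8 = 1, (2/177) = +1; sign now -1; continue with (1/177)
reached (1/177) = 1, so the symbol is -1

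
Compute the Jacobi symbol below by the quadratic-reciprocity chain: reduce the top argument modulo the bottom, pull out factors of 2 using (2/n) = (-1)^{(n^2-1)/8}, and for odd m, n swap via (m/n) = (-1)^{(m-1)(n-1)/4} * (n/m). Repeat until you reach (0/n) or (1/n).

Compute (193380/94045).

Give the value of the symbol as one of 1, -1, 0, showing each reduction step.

0

(193380/94045) = (5290/94045)   [reduce mod 94045]
5290 = 2^1·2645; (2/94045) = -1 since 94045 mod 8 = 5, so (5290/94045) = (-1)^1·(2645/94045); sign now -1
reciprocity: (2645/94045) = +1·(94045/2645) since 2645 mod 4 = 1, 94045 mod 4 = 1; sign now -1
(94045/2645) = (1470/2645)   [reduce mod 2645]
1470 = 2^1·735; (2/2645) = -1 since 2645 mod 8 = 5, so (1470/2645) = (-1)^1·(735/2645); sign now +1
reciprocity: (735/2645) = +1·(2645/735) since 735 mod 4 = 3, 2645 mod 4 = 1; sign now +1
(2645/735) = (440/735)   [reduce mod 735]
440 = 2^3·55; (2/735) = +1 since 735 mod 8 = 7, so (440/735) = (+1)^3·(55/735); sign now +1
reciprocity: (55/735) = -1·(735/55) since 55 mod 4 = 3, 735 mod 4 = 3; sign now -1
(735/55) = (20/55)   [reduce mod 55]
20 = 2^2·5; (2/55) = +1 since 55 mod 8 = 7, so (20/55) = (+1)^2·(5/55); sign now -1
reciprocity: (5/55) = +1·(55/5) since 5 mod 4 = 1, 55 mod 4 = 3; sign now -1
(55/5) = (0/5)   [reduce mod 5]
(0/5) = 0   [gcd(a, n) > 1]; final value = 0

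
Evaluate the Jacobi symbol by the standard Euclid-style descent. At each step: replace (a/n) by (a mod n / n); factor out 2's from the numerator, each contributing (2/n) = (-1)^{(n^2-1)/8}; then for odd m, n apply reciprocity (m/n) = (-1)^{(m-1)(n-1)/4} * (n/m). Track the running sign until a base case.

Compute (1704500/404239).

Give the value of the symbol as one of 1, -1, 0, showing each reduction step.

(1704500/404239): 1704500 mod 404239 = 87544, so (1704500/404239) = (87544/404239)
factor out 2^3: 87544 = 2^3·10943; with 404239 mod 8 = 7, (2/404239) = +1; sign now +1; continue with (10943/404239)
flip (10943/404239) -> (404239/10943): both odd, 10943 mod 4 = 3, 404239 mod 4 = 3, so the flip contributes -1; sign now -1
(404239/10943): 404239 mod 10943 = 10291, so (404239/10943) = (10291/10943)
flip (10291/10943) -> (10943/10291): both odd, 10291 mod 4 = 3, 10943 mod 4 = 3, so the flip contributes -1; sign now +1
(10943/10291): 10943 mod 10291 = 652, so (10943/10291) = (652/10291)
factor out 2^2: 652 = 2^2·163; with 10291 mod 8 = 3, (2/10291) = -1; sign now +1; continue with (163/10291)
flip (163/10291) -> (10291/163): both odd, 163 mod 4 = 3, 10291 mod 4 = 3, so the flip contributes -1; sign now -1
(10291/163): 10291 mod 163 = 22, so (10291/163) = (22/163)
factor out 2^1: 22 = 2^1·11; with 163 mod 8 = 3, (2/163) = -1; sign now +1; continue with (11/163)
flip (11/163) -> (163/11): both odd, 11 mod 4 = 3, 163 mod 4 = 3, so the flip contributes -1; sign now -1
(163/11): 163 mod 11 = 9, so (163/11) = (9/11)
flip (9/11) -> (11/9): both odd, 9 mod 4 = 1, 11 mod 4 = 3, so the flip contributes +1; sign now -1
(11/9): 11 mod 9 = 2, so (11/9) = (2/9)
factor out 2^1: 2 = 2^1·1; with 9 mod 8 = 1, (2/9) = +1; sign now -1; continue with (1/9)
reached (1/9) = 1, so the symbol is -1

-1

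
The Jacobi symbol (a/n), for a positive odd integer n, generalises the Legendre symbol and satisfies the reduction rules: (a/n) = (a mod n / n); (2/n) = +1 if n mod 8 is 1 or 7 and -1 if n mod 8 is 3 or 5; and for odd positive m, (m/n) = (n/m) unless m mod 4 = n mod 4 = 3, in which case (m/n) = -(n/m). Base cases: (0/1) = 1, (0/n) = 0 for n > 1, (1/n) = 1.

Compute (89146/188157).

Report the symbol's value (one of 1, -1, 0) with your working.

-1

89146 = 2^1·44573; (2/188157) = -1 since 188157 mod 8 = 5, so (89146/188157) = (-1)^1·(44573/188157); sign now -1
reciprocity: (44573/188157) = +1·(188157/44573) since 44573 mod 4 = 1, 188157 mod 4 = 1; sign now -1
(188157/44573) = (9865/44573)   [reduce mod 44573]
reciprocity: (9865/44573) = +1·(44573/9865) since 9865 mod 4 = 1, 44573 mod 4 = 1; sign now -1
(44573/9865) = (5113/9865)   [reduce mod 9865]
reciprocity: (5113/9865) = +1·(9865/5113) since 5113 mod 4 = 1, 9865 mod 4 = 1; sign now -1
(9865/5113) = (4752/5113)   [reduce mod 5113]
4752 = 2^4·297; (2/5113) = +1 since 5113 mod 8 = 1, so (4752/5113) = (+1)^4·(297/5113); sign now -1
reciprocity: (297/5113) = +1·(5113/297) since 297 mod 4 = 1, 5113 mod 4 = 1; sign now -1
(5113/297) = (64/297)   [reduce mod 297]
64 = 2^6·1; (2/297) = +1 since 297 mod 8 = 1, so (64/297) = (+1)^6·(1/297); sign now -1
(1/297) = 1; final value = sign = -1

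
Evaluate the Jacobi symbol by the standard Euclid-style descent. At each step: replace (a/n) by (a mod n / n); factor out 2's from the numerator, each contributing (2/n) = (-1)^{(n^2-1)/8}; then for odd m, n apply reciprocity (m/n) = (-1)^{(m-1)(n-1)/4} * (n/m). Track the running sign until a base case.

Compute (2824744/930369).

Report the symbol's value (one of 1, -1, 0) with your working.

(2824744/930369) = (33637/930369)   [reduce mod 930369]
reciprocity: (33637/930369) = +1·(930369/33637) since 33637 mod 4 = 1, 930369 mod 4 = 1; sign now +1
(930369/33637) = (22170/33637)   [reduce mod 33637]
22170 = 2^1·11085; (2/33637) = -1 since 33637 mod 8 = 5, so (22170/33637) = (-1)^1·(11085/33637); sign now -1
reciprocity: (11085/33637) = +1·(33637/11085) since 11085 mod 4 = 1, 33637 mod 4 = 1; sign now -1
(33637/11085) = (382/11085)   [reduce mod 11085]
382 = 2^1·191; (2/11085) = -1 since 11085 mod 8 = 5, so (382/11085) = (-1)^1·(191/11085); sign now +1
reciprocity: (191/11085) = +1·(11085/191) since 191 mod 4 = 3, 11085 mod 4 = 1; sign now +1
(11085/191) = (7/191)   [reduce mod 191]
reciprocity: (7/191) = -1·(191/7) since 7 mod 4 = 3, 191 mod 4 = 3; sign now -1
(191/7) = (2/7)   [reduce mod 7]
2 = 2^1·1; (2/7) = +1 since 7 mod 8 = 7, so (2/7) = (+1)^1·(1/7); sign now -1
(1/7) = 1; final value = sign = -1

-1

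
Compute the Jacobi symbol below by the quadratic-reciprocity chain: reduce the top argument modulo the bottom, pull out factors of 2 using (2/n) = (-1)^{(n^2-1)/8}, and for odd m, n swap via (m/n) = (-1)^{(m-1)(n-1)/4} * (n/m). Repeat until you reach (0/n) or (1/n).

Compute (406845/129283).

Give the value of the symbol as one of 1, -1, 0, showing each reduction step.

-1

(406845/129283): 406845 mod 129283 = 18996, so (406845/129283) = (18996/129283)
factor out 2^2: 18996 = 2^2·4749; with 129283 mod 8 = 3, (2/129283) = -1; sign now +1; continue with (4749/129283)
flip (4749/129283) -> (129283/4749): both odd, 4749 mod 4 = 1, 129283 mod 4 = 3, so the flip contributes +1; sign now +1
(129283/4749): 129283 mod 4749 = 1060, so (129283/4749) = (1060/4749)
factor out 2^2: 1060 = 2^2·265; with 4749 mod 8 = 5, (2/4749) = -1; sign now +1; continue with (265/4749)
flip (265/4749) -> (4749/265): both odd, 265 mod 4 = 1, 4749 mod 4 = 1, so the flip contributes +1; sign now +1
(4749/265): 4749 mod 265 = 244, so (4749/265) = (244/265)
factor out 2^2: 244 = 2^2·61; with 265 mod 8 = 1, (2/265) = +1; sign now +1; continue with (61/265)
flip (61/265) -> (265/61): both odd, 61 mod 4 = 1, 265 mod 4 = 1, so the flip contributes +1; sign now +1
(265/61): 265 mod 61 = 21, so (265/61) = (21/61)
flip (21/61) -> (61/21): both odd, 21 mod 4 = 1, 61 mod 4 = 1, so the flip contributes +1; sign now +1
(61/21): 61 mod 21 = 19, so (61/21) = (19/21)
flip (19/21) -> (21/19): both odd, 19 mod 4 = 3, 21 mod 4 = 1, so the flip contributes +1; sign now +1
(21/19): 21 mod 19 = 2, so (21/19) = (2/19)
factor out 2^1: 2 = 2^1·1; with 19 mod 8 = 3, (2/19) = -1; sign now -1; continue with (1/19)
reached (1/19) = 1, so the symbol is -1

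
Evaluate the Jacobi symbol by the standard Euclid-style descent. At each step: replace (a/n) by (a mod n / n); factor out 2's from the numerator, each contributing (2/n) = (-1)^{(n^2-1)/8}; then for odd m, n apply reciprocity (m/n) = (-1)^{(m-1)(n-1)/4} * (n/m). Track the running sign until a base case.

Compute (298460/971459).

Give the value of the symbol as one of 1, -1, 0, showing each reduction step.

298460 = 2^2·74615; (2/971459) = -1 since 971459 mod 8 = 3, so (298460/971459) = (-1)^2·(74615/971459); sign now +1
reciprocity: (74615/971459) = -1·(971459/74615) since 74615 mod 4 = 3, 971459 mod 4 = 3; sign now -1
(971459/74615) = (1464/74615)   [reduce mod 74615]
1464 = 2^3·183; (2/74615) = +1 since 74615 mod 8 = 7, so (1464/74615) = (+1)^3·(183/74615); sign now -1
reciprocity: (183/74615) = -1·(74615/183) since 183 mod 4 = 3, 74615 mod 4 = 3; sign now +1
(74615/183) = (134/183)   [reduce mod 183]
134 = 2^1·67; (2/183) = +1 since 183 mod 8 = 7, so (134/183) = (+1)^1·(67/183); sign now +1
reciprocity: (67/183) = -1·(183/67) since 67 mod 4 = 3, 183 mod 4 = 3; sign now -1
(183/67) = (49/67)   [reduce mod 67]
reciprocity: (49/67) = +1·(67/49) since 49 mod 4 = 1, 67 mod 4 = 3; sign now -1
(67/49) = (18/49)   [reduce mod 49]
18 = 2^1·9; (2/49) = +1 since 49 mod 8 = 1, so (18/49) = (+1)^1·(9/49); sign now -1
reciprocity: (9/49) = +1·(49/9) since 9 mod 4 = 1, 49 mod 4 = 1; sign now -1
(49/9) = (4/9)   [reduce mod 9]
4 = 2^2·1; (2/9) = +1 since 9 mod 8 = 1, so (4/9) = (+1)^2·(1/9); sign now -1
(1/9) = 1; final value = sign = -1

-1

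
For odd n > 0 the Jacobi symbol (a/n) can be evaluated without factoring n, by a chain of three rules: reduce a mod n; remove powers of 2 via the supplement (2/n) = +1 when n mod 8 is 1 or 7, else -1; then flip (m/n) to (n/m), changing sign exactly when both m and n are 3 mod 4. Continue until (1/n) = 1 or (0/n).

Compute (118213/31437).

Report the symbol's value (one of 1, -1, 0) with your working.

1

(118213/31437) = (23902/31437)   [reduce mod 31437]
23902 = 2^1·11951; (2/31437) = -1 since 31437 mod 8 = 5, so (23902/31437) = (-1)^1·(11951/31437); sign now -1
reciprocity: (11951/31437) = +1·(31437/11951) since 11951 mod 4 = 3, 31437 mod 4 = 1; sign now -1
(31437/11951) = (7535/11951)   [reduce mod 11951]
reciprocity: (7535/11951) = -1·(11951/7535) since 7535 mod 4 = 3, 11951 mod 4 = 3; sign now +1
(11951/7535) = (4416/7535)   [reduce mod 7535]
4416 = 2^6·69; (2/7535) = +1 since 7535 mod 8 = 7, so (4416/7535) = (+1)^6·(69/7535); sign now +1
reciprocity: (69/7535) = +1·(7535/69) since 69 mod 4 = 1, 7535 mod 4 = 3; sign now +1
(7535/69) = (14/69)   [reduce mod 69]
14 = 2^1·7; (2/69) = -1 since 69 mod 8 = 5, so (14/69) = (-1)^1·(7/69); sign now -1
reciprocity: (7/69) = +1·(69/7) since 7 mod 4 = 3, 69 mod 4 = 1; sign now -1
(69/7) = (6/7)   [reduce mod 7]
6 = 2^1·3; (2/7) = +1 since 7 mod 8 = 7, so (6/7) = (+1)^1·(3/7); sign now -1
reciprocity: (3/7) = -1·(7/3) since 3 mod 4 = 3, 7 mod 4 = 3; sign now +1
(7/3) = (1/3)   [reduce mod 3]
(1/3) = 1; final value = sign = +1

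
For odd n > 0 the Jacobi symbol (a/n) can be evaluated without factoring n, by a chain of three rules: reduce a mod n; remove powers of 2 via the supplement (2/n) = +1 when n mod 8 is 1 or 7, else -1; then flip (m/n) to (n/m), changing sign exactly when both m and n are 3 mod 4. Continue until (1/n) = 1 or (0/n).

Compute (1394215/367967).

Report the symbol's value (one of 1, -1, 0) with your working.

-1

(1394215/367967): 1394215 mod 367967 = 290314, so (1394215/367967) = (290314/367967)
factor out 2^1: 290314 = 2^1·145157; with 367967 mod 8 = 7, (2/367967) = +1; sign now +1; continue with (145157/367967)
flip (145157/367967) -> (367967/145157): both odd, 145157 mod 4 = 1, 367967 mod 4 = 3, so the flip contributes +1; sign now +1
(367967/145157): 367967 mod 145157 = 77653, so (367967/145157) = (77653/145157)
flip (77653/145157) -> (145157/77653): both odd, 77653 mod 4 = 1, 145157 mod 4 = 1, so the flip contributes +1; sign now +1
(145157/77653): 145157 mod 77653 = 67504, so (145157/77653) = (67504/77653)
factor out 2^4: 67504 = 2^4·4219; with 77653 mod 8 = 5, (2/77653) = -1; sign now +1; continue with (4219/77653)
flip (4219/77653) -> (77653/4219): both odd, 4219 mod 4 = 3, 77653 mod 4 = 1, so the flip contributes +1; sign now +1
(77653/4219): 77653 mod 4219 = 1711, so (77653/4219) = (1711/4219)
flip (1711/4219) -> (4219/1711): both odd, 1711 mod 4 = 3, 4219 mod 4 = 3, so the flip contributes -1; sign now -1
(4219/1711): 4219 mod 1711 = 797, so (4219/1711) = (797/1711)
flip (797/1711) -> (1711/797): both odd, 797 mod 4 = 1, 1711 mod 4 = 3, so the flip contributes +1; sign now -1
(1711/797): 1711 mod 797 = 117, so (1711/797) = (117/797)
flip (117/797) -> (797/117): both odd, 117 mod 4 = 1, 797 mod 4 = 1, so the flip contributes +1; sign now -1
(797/117): 797 mod 117 = 95, so (797/117) = (95/117)
flip (95/117) -> (117/95): both odd, 95 mod 4 = 3, 117 mod 4 = 1, so the flip contributes +1; sign now -1
(117/95): 117 mod 95 = 22, so (117/95) = (22/95)
factor out 2^1: 22 = 2^1·11; with 95 mod 8 = 7, (2/95) = +1; sign now -1; continue with (11/95)
flip (11/95) -> (95/11): both odd, 11 mod 4 = 3, 95 mod 4 = 3, so the flip contributes -1; sign now +1
(95/11): 95 mod 11 = 7, so (95/11) = (7/11)
flip (7/11) -> (11/7): both odd, 7 mod 4 = 3, 11 mod 4 = 3, so the flip contributes -1; sign now -1
(11/7): 11 mod 7 = 4, so (11/7) = (4/7)
factor out 2^2: 4 = 2^2·1; with 7 mod 8 = 7, (2/7) = +1; sign now -1; continue with (1/7)
reached (1/7) = 1, so the symbol is -1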